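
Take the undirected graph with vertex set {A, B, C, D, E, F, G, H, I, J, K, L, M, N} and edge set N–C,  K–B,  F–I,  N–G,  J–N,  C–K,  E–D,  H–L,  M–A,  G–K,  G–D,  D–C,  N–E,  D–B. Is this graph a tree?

No

|V| = 14, |E| = 14.
It splits into 4 components, so it cannot be a tree.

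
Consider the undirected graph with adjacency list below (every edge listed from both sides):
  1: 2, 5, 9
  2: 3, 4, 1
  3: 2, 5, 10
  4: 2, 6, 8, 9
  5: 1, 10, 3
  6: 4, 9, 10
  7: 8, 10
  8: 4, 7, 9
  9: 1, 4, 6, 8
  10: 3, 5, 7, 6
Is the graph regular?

Degrees: 1:3, 2:3, 3:3, 4:4, 5:3, 6:3, 7:2, 8:3, 9:4, 10:4
Degrees are not all equal (e.g. deg(7)=2 but deg(4)=4); not regular.

No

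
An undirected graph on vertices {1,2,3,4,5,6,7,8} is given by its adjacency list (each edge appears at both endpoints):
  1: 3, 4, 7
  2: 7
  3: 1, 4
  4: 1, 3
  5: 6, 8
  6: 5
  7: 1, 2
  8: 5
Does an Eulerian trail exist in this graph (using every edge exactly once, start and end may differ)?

Degrees: 1:3, 2:1, 3:2, 4:2, 5:2, 6:1, 7:2, 8:1
Odd-degree vertices: 1, 2, 6, 8 (4 total).
An Eulerian trail requires 0 or 2 odd-degree vertices; here there are 4.

No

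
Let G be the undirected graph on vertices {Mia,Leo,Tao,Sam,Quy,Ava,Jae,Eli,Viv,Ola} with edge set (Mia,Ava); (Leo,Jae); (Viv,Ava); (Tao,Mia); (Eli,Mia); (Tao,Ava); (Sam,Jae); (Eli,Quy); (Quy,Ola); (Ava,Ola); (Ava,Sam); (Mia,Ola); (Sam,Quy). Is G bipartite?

The cycle Mia-Ava-Ola-Mia has length 3, which is odd, so the graph is not bipartite.

No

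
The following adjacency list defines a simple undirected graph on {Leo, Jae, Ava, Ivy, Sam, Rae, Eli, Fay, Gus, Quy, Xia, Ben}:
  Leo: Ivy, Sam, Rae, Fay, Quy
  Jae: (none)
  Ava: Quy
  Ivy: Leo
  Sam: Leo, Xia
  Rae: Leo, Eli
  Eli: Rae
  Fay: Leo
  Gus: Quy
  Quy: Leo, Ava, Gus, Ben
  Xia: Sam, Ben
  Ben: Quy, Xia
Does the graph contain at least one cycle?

The graph has 12 vertices, 11 edges, and 2 connected components.
One cycle is Leo-Quy-Ben-Xia-Sam-Leo.

Yes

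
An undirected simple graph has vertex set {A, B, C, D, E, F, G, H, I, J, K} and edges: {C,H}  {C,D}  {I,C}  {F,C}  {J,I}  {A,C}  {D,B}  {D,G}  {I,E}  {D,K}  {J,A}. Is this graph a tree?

No

The graph has 11 vertices and 11 edges.
Connected but with 11 > 10 edges, so it has a cycle and is not a tree.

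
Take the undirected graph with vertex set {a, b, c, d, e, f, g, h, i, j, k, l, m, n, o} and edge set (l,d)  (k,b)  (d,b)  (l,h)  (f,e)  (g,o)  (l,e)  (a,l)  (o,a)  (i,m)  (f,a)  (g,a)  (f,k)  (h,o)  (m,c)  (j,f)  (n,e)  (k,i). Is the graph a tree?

|V| = 15, |E| = 18.
Connected but with 18 > 14 edges, so it has a cycle and is not a tree.

No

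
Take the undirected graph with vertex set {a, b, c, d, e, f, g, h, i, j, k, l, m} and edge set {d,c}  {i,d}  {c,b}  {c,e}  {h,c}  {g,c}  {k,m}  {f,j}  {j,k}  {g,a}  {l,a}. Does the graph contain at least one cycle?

No

The graph has 13 vertices, 11 edges, and 2 connected components.
A forest on 13 vertices with 2 components has exactly 11 edges, which matches — so no cycle.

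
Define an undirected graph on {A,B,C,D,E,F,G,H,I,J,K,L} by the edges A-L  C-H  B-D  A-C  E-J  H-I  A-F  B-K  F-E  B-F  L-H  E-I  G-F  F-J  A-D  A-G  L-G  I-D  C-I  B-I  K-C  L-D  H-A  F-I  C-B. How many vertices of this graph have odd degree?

4

Degrees: A:6, B:5, C:5, D:4, E:3, F:6, G:3, H:4, I:6, J:2, K:2, L:4
Odd-degree vertices: B, C, E, G.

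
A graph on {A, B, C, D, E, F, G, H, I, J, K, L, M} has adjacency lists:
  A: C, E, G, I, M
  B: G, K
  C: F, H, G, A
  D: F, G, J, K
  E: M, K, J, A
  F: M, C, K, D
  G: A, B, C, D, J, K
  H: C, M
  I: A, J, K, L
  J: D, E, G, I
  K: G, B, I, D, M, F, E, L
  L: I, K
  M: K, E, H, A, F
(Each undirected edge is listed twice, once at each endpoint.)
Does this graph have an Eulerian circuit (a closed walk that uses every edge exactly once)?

Degrees: A:5, B:2, C:4, D:4, E:4, F:4, G:6, H:2, I:4, J:4, K:8, L:2, M:5
A, M have odd degree; an Eulerian circuit needs every degree to be even, so none exists.

No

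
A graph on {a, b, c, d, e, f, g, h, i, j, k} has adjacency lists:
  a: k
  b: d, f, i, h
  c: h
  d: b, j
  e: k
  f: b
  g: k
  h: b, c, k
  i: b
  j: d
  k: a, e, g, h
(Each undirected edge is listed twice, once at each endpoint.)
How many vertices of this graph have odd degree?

Degrees: a:1, b:4, c:1, d:2, e:1, f:1, g:1, h:3, i:1, j:1, k:4
Odd-degree vertices: a, c, e, f, g, h, i, j.

8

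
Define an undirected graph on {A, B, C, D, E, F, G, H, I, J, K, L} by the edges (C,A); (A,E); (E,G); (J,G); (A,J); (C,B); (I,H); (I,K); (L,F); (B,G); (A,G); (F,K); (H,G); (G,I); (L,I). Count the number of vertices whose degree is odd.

0

Degrees: A:4, B:2, C:2, D:0, E:2, F:2, G:6, H:2, I:4, J:2, K:2, L:2
Odd-degree vertices: none.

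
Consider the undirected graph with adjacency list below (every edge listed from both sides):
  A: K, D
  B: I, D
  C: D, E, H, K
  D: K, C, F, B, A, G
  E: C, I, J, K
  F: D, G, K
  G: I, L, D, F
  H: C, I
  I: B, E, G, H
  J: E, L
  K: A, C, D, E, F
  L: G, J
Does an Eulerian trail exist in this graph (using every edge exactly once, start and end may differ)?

Degrees: A:2, B:2, C:4, D:6, E:4, F:3, G:4, H:2, I:4, J:2, K:5, L:2
Odd-degree vertices: F, K (2 total).
With 2 odd-degree vertices and all edges in one connected piece, an Eulerian trail exists (from F to K).

Yes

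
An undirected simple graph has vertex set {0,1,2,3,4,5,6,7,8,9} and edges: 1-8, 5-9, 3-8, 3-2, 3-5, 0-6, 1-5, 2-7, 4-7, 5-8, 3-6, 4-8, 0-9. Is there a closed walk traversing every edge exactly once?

Degrees: 0:2, 1:2, 2:2, 3:4, 4:2, 5:4, 6:2, 7:2, 8:4, 9:2
Every vertex has even degree and the edges form a single connected piece, so an Eulerian circuit exists.

Yes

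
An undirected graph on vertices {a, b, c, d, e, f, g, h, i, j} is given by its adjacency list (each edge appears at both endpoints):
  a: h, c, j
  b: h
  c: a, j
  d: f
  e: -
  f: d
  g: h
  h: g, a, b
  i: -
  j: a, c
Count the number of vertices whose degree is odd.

Degrees: a:3, b:1, c:2, d:1, e:0, f:1, g:1, h:3, i:0, j:2
Odd-degree vertices: a, b, d, f, g, h.

6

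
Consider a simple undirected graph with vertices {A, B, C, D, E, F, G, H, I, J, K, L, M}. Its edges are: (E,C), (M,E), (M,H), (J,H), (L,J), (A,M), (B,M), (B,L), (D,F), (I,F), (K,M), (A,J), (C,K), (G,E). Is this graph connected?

No

Component: {D, F, I}
Component: {A, B, C, E, G, H, J, K, L, M}
No edge joins these 2 groups, so the graph is disconnected.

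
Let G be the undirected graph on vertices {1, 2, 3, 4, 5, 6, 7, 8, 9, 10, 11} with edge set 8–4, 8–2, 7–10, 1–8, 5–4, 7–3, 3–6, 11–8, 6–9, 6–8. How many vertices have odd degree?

Degrees: 1:1, 2:1, 3:2, 4:2, 5:1, 6:3, 7:2, 8:5, 9:1, 10:1, 11:1
Odd-degree vertices: 1, 2, 5, 6, 8, 9, 10, 11.

8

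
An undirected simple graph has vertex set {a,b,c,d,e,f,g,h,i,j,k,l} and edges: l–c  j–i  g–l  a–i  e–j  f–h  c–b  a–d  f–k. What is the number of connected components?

3

Component: {f, h, k}
Component: {b, c, g, l}
Component: {a, d, e, i, j}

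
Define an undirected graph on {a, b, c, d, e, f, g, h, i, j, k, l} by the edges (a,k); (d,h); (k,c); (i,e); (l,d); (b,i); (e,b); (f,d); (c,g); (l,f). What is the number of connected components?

4

Component: {j}
Component: {b, e, i}
Component: {a, c, g, k}
Component: {d, f, h, l}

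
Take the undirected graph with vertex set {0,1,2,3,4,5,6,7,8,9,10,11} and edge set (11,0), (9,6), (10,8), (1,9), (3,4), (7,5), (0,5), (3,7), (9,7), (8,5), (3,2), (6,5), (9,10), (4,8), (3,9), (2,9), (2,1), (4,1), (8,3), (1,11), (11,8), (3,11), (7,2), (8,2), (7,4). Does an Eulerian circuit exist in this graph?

No

Degrees: 0:2, 1:4, 2:5, 3:6, 4:4, 5:4, 6:2, 7:5, 8:6, 9:6, 10:2, 11:4
2, 7 have odd degree; an Eulerian circuit needs every degree to be even, so none exists.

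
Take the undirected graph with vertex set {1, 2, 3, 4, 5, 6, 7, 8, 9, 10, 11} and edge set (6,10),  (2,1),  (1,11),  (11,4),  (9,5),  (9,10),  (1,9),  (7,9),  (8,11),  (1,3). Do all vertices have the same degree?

Degrees: 1:4, 2:1, 3:1, 4:1, 5:1, 6:1, 7:1, 8:1, 9:4, 10:2, 11:3
Degrees are not all equal (e.g. deg(2)=1 but deg(1)=4); not regular.

No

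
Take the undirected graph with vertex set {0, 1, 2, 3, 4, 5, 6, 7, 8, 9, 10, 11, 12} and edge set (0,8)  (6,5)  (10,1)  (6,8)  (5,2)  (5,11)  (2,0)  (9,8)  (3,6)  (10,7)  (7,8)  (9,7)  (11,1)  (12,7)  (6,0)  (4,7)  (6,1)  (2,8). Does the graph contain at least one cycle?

The graph has 13 vertices, 18 edges, and 1 connected component.
One cycle is 0-6-1-11-5-2-8-0.

Yes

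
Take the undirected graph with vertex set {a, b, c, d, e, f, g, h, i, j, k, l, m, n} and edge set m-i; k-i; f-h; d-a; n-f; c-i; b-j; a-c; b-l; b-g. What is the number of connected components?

4

Component: {e}
Component: {f, h, n}
Component: {b, g, j, l}
Component: {a, c, d, i, k, m}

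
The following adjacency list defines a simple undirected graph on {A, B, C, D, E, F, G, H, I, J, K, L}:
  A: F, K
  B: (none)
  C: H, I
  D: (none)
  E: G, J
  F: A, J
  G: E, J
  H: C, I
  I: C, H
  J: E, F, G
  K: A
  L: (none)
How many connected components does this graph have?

Component: {B}
Component: {D}
Component: {L}
Component: {C, H, I}
Component: {A, E, F, G, J, K}

5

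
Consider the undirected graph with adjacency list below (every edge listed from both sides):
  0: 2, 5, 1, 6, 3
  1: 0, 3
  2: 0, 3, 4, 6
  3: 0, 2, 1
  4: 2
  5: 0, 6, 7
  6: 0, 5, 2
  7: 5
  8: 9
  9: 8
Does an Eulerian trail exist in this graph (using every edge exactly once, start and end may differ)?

No

Degrees: 0:5, 1:2, 2:4, 3:3, 4:1, 5:3, 6:3, 7:1, 8:1, 9:1
Odd-degree vertices: 0, 3, 4, 5, 6, 7, 8, 9 (8 total).
An Eulerian trail requires 0 or 2 odd-degree vertices; here there are 8.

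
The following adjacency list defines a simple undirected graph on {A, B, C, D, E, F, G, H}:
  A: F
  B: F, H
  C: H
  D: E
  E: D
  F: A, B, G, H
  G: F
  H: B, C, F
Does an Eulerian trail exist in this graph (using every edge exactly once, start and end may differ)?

No

Degrees: A:1, B:2, C:1, D:1, E:1, F:4, G:1, H:3
Odd-degree vertices: A, C, D, E, G, H (6 total).
With 6 odd-degree vertices (more than two), no single trail can use every edge.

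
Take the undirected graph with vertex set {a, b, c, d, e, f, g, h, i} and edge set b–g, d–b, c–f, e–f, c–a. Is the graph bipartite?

Color {c, d, e, g, h, i} black and {a, b, f} white. No edge joins two same-colored vertices, so the graph is bipartite.

Yes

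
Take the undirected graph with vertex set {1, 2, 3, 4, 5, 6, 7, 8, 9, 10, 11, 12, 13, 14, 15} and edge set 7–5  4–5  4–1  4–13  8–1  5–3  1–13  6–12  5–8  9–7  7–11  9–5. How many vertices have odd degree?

8

Degrees: 1:3, 2:0, 3:1, 4:3, 5:5, 6:1, 7:3, 8:2, 9:2, 10:0, 11:1, 12:1, 13:2, 14:0, 15:0
Odd-degree vertices: 1, 3, 4, 5, 6, 7, 11, 12.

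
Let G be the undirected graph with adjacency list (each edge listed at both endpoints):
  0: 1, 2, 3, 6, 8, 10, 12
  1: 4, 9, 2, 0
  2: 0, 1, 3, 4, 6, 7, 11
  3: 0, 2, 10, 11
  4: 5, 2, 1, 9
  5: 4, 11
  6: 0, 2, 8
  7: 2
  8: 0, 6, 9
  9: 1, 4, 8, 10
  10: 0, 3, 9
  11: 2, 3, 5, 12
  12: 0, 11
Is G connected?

Yes

Starting from 0 and exploring outward reaches every vertex (0, 1, 6, 10, 12, 8, 2, 3, 9, 4, 11, 7, 5); the graph is connected.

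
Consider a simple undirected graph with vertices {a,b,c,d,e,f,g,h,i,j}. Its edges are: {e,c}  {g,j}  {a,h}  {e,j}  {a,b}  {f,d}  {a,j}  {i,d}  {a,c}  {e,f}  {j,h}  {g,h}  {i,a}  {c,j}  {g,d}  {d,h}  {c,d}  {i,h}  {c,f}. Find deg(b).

Neighbors of b: a.

1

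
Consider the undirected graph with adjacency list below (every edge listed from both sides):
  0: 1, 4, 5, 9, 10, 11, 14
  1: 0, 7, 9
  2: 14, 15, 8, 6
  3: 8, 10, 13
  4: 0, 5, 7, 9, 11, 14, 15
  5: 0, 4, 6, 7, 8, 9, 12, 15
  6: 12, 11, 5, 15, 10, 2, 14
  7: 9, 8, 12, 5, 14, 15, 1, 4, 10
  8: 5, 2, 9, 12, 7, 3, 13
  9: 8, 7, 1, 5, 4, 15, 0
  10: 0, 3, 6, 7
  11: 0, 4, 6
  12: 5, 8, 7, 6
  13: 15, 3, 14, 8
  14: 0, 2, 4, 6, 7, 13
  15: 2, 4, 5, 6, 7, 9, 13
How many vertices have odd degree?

Degrees: 0:7, 1:3, 2:4, 3:3, 4:7, 5:8, 6:7, 7:9, 8:7, 9:7, 10:4, 11:3, 12:4, 13:4, 14:6, 15:7
Odd-degree vertices: 0, 1, 3, 4, 6, 7, 8, 9, 11, 15.

10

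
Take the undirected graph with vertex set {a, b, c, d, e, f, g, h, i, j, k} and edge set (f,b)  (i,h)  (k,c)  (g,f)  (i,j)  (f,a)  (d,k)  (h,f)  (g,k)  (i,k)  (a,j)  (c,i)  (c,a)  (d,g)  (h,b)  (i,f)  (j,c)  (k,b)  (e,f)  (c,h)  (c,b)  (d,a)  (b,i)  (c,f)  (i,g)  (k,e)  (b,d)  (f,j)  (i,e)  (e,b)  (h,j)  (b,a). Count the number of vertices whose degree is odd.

4

Degrees: a:5, b:8, c:7, d:4, e:4, f:8, g:4, h:5, i:8, j:5, k:6
Odd-degree vertices: a, c, h, j.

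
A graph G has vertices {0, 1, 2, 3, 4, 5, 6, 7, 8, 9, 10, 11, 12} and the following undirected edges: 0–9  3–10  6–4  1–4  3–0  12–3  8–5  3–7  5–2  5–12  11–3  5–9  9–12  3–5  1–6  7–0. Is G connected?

Component: {1, 4, 6}
Component: {0, 2, 3, 5, 7, 8, 9, 10, 11, 12}
No edge joins these 2 groups, so the graph is disconnected.

No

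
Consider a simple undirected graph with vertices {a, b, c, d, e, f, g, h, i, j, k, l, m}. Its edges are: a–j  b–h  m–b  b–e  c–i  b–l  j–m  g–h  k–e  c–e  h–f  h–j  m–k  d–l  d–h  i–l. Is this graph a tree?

No

The graph has 13 vertices and 16 edges.
Connected but with 16 > 12 edges, so it has a cycle and is not a tree.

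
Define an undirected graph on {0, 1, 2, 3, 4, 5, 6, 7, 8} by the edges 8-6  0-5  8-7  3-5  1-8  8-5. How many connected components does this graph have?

Component: {2}
Component: {4}
Component: {0, 1, 3, 5, 6, 7, 8}

3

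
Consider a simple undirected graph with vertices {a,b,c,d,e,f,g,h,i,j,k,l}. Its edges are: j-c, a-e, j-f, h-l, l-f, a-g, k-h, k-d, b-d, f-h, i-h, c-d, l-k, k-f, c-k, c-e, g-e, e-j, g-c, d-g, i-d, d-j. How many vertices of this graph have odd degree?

Degrees: a:2, b:1, c:5, d:6, e:4, f:4, g:4, h:4, i:2, j:4, k:5, l:3
Odd-degree vertices: b, c, k, l.

4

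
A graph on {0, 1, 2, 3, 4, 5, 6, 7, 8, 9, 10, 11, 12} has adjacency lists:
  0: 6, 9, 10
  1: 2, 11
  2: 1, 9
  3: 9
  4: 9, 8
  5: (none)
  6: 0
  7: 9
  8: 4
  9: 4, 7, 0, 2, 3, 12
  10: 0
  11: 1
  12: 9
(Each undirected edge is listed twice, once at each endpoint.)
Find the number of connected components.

Component: {5}
Component: {0, 1, 2, 3, 4, 6, 7, 8, 9, 10, 11, 12}

2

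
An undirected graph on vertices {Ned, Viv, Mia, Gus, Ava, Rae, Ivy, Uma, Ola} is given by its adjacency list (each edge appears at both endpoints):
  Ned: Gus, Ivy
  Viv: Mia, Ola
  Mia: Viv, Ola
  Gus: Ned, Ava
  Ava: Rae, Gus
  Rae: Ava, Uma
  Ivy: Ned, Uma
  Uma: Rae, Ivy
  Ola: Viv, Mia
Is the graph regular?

Degrees: Ned:2, Viv:2, Mia:2, Gus:2, Ava:2, Rae:2, Ivy:2, Uma:2, Ola:2
All degrees equal 2; the graph is regular.

Yes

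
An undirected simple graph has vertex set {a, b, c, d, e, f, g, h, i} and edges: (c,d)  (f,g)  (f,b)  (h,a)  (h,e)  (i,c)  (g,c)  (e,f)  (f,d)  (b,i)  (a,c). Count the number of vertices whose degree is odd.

0

Degrees: a:2, b:2, c:4, d:2, e:2, f:4, g:2, h:2, i:2
Odd-degree vertices: none.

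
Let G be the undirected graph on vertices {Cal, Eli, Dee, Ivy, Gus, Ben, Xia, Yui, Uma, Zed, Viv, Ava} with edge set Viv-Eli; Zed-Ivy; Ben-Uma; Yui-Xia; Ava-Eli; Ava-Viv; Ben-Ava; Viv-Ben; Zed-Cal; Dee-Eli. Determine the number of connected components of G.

4

Component: {Gus}
Component: {Xia, Yui}
Component: {Cal, Ivy, Zed}
Component: {Eli, Dee, Ben, Uma, Viv, Ava}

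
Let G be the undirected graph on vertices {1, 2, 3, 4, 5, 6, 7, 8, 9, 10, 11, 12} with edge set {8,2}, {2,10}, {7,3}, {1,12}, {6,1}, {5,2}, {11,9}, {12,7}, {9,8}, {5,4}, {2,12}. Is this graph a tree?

The graph has 12 vertices and 11 edges.
Connected and |E| = |V| - 1, which characterizes a tree.

Yes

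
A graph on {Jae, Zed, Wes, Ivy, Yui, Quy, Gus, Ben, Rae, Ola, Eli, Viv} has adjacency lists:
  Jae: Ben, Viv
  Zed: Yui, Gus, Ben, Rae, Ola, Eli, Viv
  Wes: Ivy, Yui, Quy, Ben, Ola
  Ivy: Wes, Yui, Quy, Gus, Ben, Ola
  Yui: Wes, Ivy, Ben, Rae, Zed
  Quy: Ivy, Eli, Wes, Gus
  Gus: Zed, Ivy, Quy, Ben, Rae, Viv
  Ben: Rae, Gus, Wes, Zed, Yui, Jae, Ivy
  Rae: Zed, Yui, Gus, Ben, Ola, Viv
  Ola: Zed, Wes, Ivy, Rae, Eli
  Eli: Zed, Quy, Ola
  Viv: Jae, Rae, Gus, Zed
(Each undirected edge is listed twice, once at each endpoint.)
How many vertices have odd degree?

Degrees: Jae:2, Zed:7, Wes:5, Ivy:6, Yui:5, Quy:4, Gus:6, Ben:7, Rae:6, Ola:5, Eli:3, Viv:4
Odd-degree vertices: Zed, Wes, Yui, Ben, Ola, Eli.

6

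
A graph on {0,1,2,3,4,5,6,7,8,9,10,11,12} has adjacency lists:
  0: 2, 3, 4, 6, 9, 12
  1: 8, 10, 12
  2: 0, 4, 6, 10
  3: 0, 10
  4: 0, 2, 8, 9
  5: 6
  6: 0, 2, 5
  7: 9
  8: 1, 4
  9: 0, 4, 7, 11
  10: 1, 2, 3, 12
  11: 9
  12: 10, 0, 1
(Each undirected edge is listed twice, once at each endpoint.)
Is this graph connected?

Yes

Starting from 0 and exploring outward reaches every vertex (0, 4, 6, 3, 12, 9, 2, 8, 5, 10, 1, 7, 11); the graph is connected.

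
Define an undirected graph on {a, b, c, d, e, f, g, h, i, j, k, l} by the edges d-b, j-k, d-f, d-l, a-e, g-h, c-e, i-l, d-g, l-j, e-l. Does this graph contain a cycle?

No

The graph has 12 vertices, 11 edges, and 1 connected component.
Since 11 = 12 - 1, the graph is a forest and contains no cycle.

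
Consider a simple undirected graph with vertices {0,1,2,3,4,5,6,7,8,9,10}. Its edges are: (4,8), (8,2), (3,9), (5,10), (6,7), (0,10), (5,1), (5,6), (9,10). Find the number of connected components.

Component: {2, 4, 8}
Component: {0, 1, 3, 5, 6, 7, 9, 10}

2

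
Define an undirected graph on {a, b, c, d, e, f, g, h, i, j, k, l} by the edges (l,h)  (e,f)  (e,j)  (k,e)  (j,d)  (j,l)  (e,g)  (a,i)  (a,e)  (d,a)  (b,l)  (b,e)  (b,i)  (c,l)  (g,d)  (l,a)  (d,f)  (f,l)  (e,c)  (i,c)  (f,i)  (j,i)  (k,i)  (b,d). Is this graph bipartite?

Yes

A valid 2-coloring puts {d, e, i, l} on one side and {a, b, c, f, g, h, j, k} on the other; every edge crosses between the two sides.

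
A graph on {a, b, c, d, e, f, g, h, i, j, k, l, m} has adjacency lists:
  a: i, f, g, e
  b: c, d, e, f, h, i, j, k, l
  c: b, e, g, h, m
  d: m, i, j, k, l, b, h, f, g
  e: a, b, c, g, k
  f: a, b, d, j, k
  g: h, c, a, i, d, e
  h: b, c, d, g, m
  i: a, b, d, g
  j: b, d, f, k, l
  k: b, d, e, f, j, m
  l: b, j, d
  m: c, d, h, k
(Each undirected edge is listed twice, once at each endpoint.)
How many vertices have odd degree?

Degrees: a:4, b:9, c:5, d:9, e:5, f:5, g:6, h:5, i:4, j:5, k:6, l:3, m:4
Odd-degree vertices: b, c, d, e, f, h, j, l.

8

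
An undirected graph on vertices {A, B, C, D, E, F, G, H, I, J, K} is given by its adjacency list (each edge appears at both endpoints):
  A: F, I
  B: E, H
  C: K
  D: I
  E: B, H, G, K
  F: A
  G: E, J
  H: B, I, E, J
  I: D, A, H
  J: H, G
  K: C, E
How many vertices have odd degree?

Degrees: A:2, B:2, C:1, D:1, E:4, F:1, G:2, H:4, I:3, J:2, K:2
Odd-degree vertices: C, D, F, I.

4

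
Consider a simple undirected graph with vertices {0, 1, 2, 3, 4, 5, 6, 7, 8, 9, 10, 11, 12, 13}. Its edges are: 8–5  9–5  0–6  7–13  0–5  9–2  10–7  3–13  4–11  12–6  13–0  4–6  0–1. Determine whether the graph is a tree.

Yes

|V| = 14, |E| = 13.
It is connected with exactly 13 edges, hence acyclic — it is a tree.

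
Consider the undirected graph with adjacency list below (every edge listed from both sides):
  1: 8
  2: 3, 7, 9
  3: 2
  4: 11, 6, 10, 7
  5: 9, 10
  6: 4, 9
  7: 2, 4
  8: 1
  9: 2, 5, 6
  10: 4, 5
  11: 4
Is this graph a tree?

No

|V| = 11, |E| = 11.
It splits into 2 components, so it cannot be a tree.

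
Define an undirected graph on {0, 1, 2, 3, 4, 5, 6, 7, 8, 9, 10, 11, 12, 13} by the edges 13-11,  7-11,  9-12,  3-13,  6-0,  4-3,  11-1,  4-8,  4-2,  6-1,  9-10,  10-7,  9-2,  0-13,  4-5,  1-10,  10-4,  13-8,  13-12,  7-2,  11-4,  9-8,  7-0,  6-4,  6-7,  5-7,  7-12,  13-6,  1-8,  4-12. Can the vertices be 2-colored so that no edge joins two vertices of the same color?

No

The cycle 0-6-13-0 has length 3, which is odd, so the graph is not bipartite.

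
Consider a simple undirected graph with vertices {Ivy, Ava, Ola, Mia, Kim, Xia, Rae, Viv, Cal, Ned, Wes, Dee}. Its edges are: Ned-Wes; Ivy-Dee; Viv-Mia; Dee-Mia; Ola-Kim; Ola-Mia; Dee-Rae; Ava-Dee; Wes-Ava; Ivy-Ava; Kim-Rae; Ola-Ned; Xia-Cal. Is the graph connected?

Component: {Xia, Cal}
Component: {Ivy, Ava, Ola, Mia, Kim, Rae, Viv, Ned, Wes, Dee}
No edge joins these 2 groups, so the graph is disconnected.

No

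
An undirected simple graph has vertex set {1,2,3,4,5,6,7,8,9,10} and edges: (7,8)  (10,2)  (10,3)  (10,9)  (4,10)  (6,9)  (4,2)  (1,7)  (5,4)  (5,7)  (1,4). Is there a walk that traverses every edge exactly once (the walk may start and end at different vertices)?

Degrees: 1:2, 2:2, 3:1, 4:4, 5:2, 6:1, 7:3, 8:1, 9:2, 10:4
Odd-degree vertices: 3, 6, 7, 8 (4 total).
With 4 odd-degree vertices (more than two), no single trail can use every edge.

No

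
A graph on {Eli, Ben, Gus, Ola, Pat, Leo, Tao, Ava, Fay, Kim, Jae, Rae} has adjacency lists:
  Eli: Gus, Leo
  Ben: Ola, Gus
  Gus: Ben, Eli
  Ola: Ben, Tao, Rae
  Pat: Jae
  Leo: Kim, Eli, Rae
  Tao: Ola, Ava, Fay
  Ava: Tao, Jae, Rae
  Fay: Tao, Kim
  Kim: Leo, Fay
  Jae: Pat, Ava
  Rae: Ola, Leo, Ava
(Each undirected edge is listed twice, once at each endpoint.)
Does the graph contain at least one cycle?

Yes

The graph has 12 vertices, 14 edges, and 1 connected component.
One cycle is Rae-Ava-Tao-Fay-Kim-Leo-Rae.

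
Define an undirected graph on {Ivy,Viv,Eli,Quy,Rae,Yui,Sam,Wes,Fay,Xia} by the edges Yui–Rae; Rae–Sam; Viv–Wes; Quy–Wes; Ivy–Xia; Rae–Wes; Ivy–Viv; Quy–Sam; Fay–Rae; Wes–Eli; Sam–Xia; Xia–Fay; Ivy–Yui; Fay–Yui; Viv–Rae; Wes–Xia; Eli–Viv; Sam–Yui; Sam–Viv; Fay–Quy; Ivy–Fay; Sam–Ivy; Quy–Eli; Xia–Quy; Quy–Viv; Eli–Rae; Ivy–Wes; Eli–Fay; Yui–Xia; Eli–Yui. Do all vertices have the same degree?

Degrees: Ivy:6, Viv:6, Eli:6, Quy:6, Rae:6, Yui:6, Sam:6, Wes:6, Fay:6, Xia:6
All degrees equal 6; the graph is regular.

Yes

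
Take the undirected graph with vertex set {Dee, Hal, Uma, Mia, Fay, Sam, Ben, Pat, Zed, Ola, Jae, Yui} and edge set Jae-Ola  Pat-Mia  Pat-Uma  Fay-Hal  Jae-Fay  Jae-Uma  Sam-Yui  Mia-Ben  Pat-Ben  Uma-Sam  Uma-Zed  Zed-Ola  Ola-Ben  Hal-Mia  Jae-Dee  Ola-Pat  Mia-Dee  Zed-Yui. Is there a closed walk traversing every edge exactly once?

Degrees: Dee:2, Hal:2, Uma:4, Mia:4, Fay:2, Sam:2, Ben:3, Pat:4, Zed:3, Ola:4, Jae:4, Yui:2
Vertices with odd degree: Ben, Zed. An Eulerian circuit requires all degrees even.

No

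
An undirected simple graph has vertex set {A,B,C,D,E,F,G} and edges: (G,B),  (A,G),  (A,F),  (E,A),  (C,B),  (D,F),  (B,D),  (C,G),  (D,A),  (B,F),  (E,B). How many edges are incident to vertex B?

5

Neighbors of B: C, D, E, F, G.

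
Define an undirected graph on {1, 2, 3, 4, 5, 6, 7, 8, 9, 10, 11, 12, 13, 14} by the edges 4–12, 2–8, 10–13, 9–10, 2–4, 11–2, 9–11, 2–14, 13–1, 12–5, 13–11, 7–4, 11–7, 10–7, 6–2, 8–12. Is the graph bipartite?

Color {2, 3, 7, 9, 12, 13} black and {1, 4, 5, 6, 8, 10, 11, 14} white. No edge joins two same-colored vertices, so the graph is bipartite.

Yes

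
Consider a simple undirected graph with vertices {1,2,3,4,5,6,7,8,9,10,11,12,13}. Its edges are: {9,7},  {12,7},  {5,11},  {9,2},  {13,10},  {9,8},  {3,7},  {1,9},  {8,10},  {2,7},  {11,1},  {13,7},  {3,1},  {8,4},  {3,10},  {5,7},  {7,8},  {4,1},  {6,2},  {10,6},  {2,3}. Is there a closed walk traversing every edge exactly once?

No

Degrees: 1:4, 2:4, 3:4, 4:2, 5:2, 6:2, 7:7, 8:4, 9:4, 10:4, 11:2, 12:1, 13:2
Vertices with odd degree: 7, 12. An Eulerian circuit requires all degrees even.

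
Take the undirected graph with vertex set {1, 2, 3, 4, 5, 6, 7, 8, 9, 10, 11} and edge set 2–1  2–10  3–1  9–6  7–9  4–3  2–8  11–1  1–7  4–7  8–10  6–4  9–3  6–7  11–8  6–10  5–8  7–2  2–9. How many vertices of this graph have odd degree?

6

Degrees: 1:4, 2:5, 3:3, 4:3, 5:1, 6:4, 7:5, 8:4, 9:4, 10:3, 11:2
Odd-degree vertices: 2, 3, 4, 5, 7, 10.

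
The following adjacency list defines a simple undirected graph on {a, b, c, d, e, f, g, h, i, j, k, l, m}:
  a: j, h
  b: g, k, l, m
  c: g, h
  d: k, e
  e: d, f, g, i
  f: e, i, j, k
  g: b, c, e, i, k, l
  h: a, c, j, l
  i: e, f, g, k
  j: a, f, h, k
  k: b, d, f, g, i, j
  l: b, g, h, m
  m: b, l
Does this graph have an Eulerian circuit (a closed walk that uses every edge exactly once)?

Degrees: a:2, b:4, c:2, d:2, e:4, f:4, g:6, h:4, i:4, j:4, k:6, l:4, m:2
Every vertex has even degree and the edges form a single connected piece, so an Eulerian circuit exists.

Yes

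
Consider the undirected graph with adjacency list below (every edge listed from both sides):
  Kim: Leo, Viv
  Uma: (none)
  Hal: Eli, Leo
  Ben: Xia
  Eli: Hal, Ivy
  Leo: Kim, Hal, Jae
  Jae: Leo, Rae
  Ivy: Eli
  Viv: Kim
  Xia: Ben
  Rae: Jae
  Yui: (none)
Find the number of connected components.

Component: {Uma}
Component: {Yui}
Component: {Ben, Xia}
Component: {Kim, Hal, Eli, Leo, Jae, Ivy, Viv, Rae}

4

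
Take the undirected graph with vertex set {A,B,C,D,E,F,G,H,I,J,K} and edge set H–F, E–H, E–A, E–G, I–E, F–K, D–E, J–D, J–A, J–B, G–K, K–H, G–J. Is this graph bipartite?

H-F-K-H is an odd cycle (length 3), and a bipartite graph can contain only even cycles.

No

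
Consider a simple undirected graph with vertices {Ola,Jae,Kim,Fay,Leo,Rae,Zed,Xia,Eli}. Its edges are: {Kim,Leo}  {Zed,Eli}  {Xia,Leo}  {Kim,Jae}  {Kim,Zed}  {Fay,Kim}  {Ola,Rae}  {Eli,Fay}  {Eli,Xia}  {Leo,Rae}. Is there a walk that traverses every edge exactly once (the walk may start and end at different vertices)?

No

Degrees: Ola:1, Jae:1, Kim:4, Fay:2, Leo:3, Rae:2, Zed:2, Xia:2, Eli:3
Odd-degree vertices: Ola, Jae, Leo, Eli (4 total).
An Eulerian trail requires 0 or 2 odd-degree vertices; here there are 4.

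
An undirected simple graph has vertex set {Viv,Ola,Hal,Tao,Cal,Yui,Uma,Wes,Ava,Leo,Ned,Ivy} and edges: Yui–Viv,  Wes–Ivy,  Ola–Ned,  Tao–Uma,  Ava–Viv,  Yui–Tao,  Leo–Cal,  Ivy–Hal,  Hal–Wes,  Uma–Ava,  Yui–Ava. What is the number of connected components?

Component: {Ola, Ned}
Component: {Cal, Leo}
Component: {Hal, Wes, Ivy}
Component: {Viv, Tao, Yui, Uma, Ava}

4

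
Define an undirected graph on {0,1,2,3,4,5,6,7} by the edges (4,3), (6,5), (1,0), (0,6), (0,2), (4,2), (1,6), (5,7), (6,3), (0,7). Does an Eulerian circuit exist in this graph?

Degrees: 0:4, 1:2, 2:2, 3:2, 4:2, 5:2, 6:4, 7:2
Every vertex has even degree and the edges form a single connected piece, so an Eulerian circuit exists.

Yes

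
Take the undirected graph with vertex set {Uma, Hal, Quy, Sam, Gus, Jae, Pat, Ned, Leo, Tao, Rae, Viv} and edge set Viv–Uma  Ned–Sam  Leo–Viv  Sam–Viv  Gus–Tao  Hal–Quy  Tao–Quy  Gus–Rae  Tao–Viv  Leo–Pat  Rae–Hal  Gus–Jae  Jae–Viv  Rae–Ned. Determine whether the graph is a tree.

|V| = 12, |E| = 14.
Connected but with 14 > 11 edges, so it has a cycle and is not a tree.

No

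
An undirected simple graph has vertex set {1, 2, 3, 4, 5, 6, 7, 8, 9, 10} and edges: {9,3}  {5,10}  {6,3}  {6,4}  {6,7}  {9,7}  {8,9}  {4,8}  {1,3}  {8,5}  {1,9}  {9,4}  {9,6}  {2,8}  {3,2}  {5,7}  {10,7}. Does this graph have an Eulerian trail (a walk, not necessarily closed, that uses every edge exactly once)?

Yes

Degrees: 1:2, 2:2, 3:4, 4:3, 5:3, 6:4, 7:4, 8:4, 9:6, 10:2
Odd-degree vertices: 4, 5 (2 total).
The non-isolated vertices are connected and exactly 2 have odd degree, so an Eulerian trail exists (from 4 to 5).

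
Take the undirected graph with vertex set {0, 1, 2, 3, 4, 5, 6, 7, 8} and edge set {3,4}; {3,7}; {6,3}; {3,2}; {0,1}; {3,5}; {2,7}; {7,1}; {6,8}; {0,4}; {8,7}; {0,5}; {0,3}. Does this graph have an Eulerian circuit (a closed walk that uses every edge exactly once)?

Yes

Degrees: 0:4, 1:2, 2:2, 3:6, 4:2, 5:2, 6:2, 7:4, 8:2
All degrees are even and the non-isolated vertices are connected — an Eulerian circuit exists.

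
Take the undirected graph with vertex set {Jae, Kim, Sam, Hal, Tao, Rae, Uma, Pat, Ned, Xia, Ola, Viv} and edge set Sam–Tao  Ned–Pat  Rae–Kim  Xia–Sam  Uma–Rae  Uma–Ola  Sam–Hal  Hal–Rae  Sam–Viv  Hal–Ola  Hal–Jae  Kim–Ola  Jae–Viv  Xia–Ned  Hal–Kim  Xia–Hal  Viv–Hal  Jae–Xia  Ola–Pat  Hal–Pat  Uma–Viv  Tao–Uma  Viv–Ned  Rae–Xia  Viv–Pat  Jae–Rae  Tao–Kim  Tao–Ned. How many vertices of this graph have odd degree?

2

Degrees: Jae:4, Kim:4, Sam:4, Hal:8, Tao:4, Rae:5, Uma:4, Pat:4, Ned:4, Xia:5, Ola:4, Viv:6
Odd-degree vertices: Rae, Xia.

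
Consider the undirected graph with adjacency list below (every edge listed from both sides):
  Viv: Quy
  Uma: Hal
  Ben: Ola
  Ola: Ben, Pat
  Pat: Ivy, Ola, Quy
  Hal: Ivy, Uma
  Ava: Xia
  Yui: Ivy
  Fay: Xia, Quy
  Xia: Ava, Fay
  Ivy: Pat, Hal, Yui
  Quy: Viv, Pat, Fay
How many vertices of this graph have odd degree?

8

Degrees: Viv:1, Uma:1, Ben:1, Ola:2, Pat:3, Hal:2, Ava:1, Yui:1, Fay:2, Xia:2, Ivy:3, Quy:3
Odd-degree vertices: Viv, Uma, Ben, Pat, Ava, Yui, Ivy, Quy.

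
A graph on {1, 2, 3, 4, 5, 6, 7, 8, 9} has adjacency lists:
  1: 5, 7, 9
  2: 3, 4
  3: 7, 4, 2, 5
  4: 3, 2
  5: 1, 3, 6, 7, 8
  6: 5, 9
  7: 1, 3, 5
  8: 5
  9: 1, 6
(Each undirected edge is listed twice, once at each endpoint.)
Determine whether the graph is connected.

A breadth-first search from 1 visits 1, 7, 5, 9, 3, 8, 6, 2, 4 — all 9 vertices — so the graph is connected.

Yes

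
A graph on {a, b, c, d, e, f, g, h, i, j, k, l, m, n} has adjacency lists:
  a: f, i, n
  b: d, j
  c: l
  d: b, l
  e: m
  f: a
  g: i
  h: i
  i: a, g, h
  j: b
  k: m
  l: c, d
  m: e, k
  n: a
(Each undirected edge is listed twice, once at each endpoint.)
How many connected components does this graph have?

Component: {e, k, m}
Component: {b, c, d, j, l}
Component: {a, f, g, h, i, n}

3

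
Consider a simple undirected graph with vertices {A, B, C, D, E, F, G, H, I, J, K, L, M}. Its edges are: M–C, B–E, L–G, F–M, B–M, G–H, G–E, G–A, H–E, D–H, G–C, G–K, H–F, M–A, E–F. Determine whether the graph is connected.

Component: {I}
Component: {J}
Component: {A, B, C, D, E, F, G, H, K, L, M}
There are 3 separate components, so the graph is not connected.

No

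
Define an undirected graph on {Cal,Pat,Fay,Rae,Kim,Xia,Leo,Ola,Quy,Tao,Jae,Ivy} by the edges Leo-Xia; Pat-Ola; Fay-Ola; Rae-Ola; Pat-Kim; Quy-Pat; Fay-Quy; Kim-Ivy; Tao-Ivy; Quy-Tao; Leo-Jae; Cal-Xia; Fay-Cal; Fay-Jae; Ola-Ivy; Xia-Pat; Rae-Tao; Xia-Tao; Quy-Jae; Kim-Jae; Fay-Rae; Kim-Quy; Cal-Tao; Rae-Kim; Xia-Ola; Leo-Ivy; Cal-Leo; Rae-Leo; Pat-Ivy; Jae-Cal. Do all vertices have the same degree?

Degrees: Cal:5, Pat:5, Fay:5, Rae:5, Kim:5, Xia:5, Leo:5, Ola:5, Quy:5, Tao:5, Jae:5, Ivy:5
All degrees equal 5; the graph is regular.

Yes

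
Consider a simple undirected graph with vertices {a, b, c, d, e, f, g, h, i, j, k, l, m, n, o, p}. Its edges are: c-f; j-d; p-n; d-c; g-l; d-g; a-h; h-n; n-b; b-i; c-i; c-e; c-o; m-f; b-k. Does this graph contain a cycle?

The graph has 16 vertices, 15 edges, and 1 connected component.
Since 15 = 16 - 1, the graph is a forest and contains no cycle.

No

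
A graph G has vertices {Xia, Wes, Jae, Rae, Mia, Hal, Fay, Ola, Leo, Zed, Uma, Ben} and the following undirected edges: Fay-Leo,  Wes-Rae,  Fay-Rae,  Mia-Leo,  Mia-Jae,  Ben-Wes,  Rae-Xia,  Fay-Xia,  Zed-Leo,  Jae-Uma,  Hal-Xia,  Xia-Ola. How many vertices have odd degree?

Degrees: Xia:4, Wes:2, Jae:2, Rae:3, Mia:2, Hal:1, Fay:3, Ola:1, Leo:3, Zed:1, Uma:1, Ben:1
Odd-degree vertices: Rae, Hal, Fay, Ola, Leo, Zed, Uma, Ben.

8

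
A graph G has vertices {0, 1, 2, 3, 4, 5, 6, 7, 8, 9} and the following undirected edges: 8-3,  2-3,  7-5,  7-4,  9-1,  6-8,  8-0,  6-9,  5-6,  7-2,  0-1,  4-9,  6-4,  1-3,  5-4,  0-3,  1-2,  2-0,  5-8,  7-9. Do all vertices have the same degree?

Yes

Degrees: 0:4, 1:4, 2:4, 3:4, 4:4, 5:4, 6:4, 7:4, 8:4, 9:4
Every vertex has degree 4, so the graph is 4-regular.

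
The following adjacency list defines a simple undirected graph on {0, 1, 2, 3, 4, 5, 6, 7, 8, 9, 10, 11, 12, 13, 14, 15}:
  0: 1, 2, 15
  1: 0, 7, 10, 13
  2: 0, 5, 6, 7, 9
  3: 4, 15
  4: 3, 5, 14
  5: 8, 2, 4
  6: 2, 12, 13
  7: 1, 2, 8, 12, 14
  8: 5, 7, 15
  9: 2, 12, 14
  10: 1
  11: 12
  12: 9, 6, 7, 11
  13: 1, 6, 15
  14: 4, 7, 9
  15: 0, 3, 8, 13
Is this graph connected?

Starting from 0 and exploring outward reaches every vertex (0, 1, 15, 2, 7, 10, 13, 3, 8, 9, 6, 5, 14, 12, 4, 11); the graph is connected.

Yes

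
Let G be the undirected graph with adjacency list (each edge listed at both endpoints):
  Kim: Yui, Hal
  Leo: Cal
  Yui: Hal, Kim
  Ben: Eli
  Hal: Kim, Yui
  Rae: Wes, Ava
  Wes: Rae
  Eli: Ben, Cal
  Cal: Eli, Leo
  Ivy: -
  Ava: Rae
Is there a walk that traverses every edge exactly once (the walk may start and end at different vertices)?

Degrees: Kim:2, Leo:1, Yui:2, Ben:1, Hal:2, Rae:2, Wes:1, Eli:2, Cal:2, Ivy:0, Ava:1
Odd-degree vertices: Leo, Ben, Wes, Ava (4 total).
With 4 odd-degree vertices (more than two), no single trail can use every edge.

No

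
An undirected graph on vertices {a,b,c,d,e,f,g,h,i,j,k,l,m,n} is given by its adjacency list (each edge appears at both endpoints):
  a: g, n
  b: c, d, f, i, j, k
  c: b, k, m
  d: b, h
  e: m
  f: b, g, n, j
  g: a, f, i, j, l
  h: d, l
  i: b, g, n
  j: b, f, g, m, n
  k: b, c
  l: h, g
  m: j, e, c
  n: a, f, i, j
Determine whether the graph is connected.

Starting from a and exploring outward reaches every vertex (a, g, n, j, i, l, f, m, b, h, e, c, d, k); the graph is connected.

Yes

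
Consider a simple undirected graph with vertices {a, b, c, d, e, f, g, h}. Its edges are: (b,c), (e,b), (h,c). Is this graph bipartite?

Partition the vertices as {a, c, d, e, f, g} vs {b, h}. Each listed edge has one endpoint in each part, so the graph is bipartite.

Yes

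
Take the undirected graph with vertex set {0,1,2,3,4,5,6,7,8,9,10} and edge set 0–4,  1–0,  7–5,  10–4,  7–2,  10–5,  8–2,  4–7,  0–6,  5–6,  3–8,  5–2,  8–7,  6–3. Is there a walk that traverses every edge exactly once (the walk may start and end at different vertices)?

Degrees: 0:3, 1:1, 2:3, 3:2, 4:3, 5:4, 6:3, 7:4, 8:3, 9:0, 10:2
Odd-degree vertices: 0, 1, 2, 4, 6, 8 (6 total).
With 6 odd-degree vertices (more than two), no single trail can use every edge.

No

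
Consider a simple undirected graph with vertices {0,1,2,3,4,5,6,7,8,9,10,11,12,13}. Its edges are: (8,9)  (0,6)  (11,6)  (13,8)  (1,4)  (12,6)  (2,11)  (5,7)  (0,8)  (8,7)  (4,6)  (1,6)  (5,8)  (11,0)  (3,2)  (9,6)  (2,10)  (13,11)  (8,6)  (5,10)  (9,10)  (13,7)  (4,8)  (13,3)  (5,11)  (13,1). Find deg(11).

Neighbors of 11: 0, 2, 5, 6, 13.

5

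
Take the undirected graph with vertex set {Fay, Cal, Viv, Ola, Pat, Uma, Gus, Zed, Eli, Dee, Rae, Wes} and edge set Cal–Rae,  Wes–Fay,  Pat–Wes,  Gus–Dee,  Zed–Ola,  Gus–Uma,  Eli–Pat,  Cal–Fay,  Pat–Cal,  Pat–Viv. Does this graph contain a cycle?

Yes

|V| = 12, |E| = 10, number of components = 3.
One cycle is Fay-Cal-Pat-Wes-Fay.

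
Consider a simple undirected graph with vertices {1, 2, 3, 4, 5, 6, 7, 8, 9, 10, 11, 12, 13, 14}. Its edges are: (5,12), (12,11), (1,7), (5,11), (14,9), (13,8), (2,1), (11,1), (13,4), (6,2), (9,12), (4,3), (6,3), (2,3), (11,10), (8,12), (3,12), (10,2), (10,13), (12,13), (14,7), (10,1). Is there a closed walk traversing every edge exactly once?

Degrees: 1:4, 2:4, 3:4, 4:2, 5:2, 6:2, 7:2, 8:2, 9:2, 10:4, 11:4, 12:6, 13:4, 14:2
Every vertex has even degree and the edges form a single connected piece, so an Eulerian circuit exists.

Yes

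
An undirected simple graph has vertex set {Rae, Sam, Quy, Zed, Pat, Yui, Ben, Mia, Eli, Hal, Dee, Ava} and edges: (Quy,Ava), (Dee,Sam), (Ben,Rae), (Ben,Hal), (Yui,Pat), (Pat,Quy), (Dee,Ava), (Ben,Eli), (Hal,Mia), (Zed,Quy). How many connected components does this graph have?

2

Component: {Rae, Ben, Mia, Eli, Hal}
Component: {Sam, Quy, Zed, Pat, Yui, Dee, Ava}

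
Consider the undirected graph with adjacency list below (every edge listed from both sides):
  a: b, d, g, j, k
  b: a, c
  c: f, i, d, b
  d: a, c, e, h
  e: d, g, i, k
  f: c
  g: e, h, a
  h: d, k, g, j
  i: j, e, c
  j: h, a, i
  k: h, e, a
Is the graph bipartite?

No

The cycle e-i-j-a-k-e has length 5, which is odd, so the graph is not bipartite.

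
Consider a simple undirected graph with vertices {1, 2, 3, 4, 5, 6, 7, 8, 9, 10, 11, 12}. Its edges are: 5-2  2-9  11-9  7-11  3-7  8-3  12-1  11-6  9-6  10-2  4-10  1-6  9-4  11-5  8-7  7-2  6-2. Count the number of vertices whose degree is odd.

Degrees: 1:2, 2:5, 3:2, 4:2, 5:2, 6:4, 7:4, 8:2, 9:4, 10:2, 11:4, 12:1
Odd-degree vertices: 2, 12.

2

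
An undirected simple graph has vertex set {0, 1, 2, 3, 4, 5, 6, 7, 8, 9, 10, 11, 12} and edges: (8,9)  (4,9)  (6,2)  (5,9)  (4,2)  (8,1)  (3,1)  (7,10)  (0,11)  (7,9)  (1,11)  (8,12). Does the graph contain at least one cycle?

No

|V| = 13, |E| = 12, number of components = 1.
A forest on 13 vertices with 1 component has exactly 12 edges, which matches — so no cycle.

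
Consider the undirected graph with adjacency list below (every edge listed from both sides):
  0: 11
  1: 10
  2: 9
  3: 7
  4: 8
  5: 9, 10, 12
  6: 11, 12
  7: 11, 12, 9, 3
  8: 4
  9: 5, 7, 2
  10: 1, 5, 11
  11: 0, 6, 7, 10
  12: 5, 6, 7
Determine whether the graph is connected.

No

Component: {4, 8}
Component: {0, 1, 2, 3, 5, 6, 7, 9, 10, 11, 12}
No edge joins these 2 groups, so the graph is disconnected.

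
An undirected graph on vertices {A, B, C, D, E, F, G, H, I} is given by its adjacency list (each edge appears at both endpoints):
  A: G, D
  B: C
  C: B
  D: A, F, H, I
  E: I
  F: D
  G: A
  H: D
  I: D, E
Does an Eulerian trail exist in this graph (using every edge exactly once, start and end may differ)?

Degrees: A:2, B:1, C:1, D:4, E:1, F:1, G:1, H:1, I:2
Odd-degree vertices: B, C, E, F, G, H (6 total).
With 6 odd-degree vertices (more than two), no single trail can use every edge.

No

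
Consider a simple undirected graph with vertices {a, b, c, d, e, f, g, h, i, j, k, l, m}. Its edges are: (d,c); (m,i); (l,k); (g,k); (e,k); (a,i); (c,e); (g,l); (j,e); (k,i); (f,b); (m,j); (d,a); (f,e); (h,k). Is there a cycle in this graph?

The graph has 13 vertices, 15 edges, and 1 connected component.
Since 15 > 13 - 1, a cycle must exist; for instance a-d-c-e-k-i-a.

Yes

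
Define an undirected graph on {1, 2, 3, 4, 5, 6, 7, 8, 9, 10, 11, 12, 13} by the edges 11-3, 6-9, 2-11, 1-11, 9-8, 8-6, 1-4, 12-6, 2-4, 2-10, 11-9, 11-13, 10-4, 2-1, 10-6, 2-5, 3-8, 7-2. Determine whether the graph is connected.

Starting from 1 and exploring outward reaches every vertex (1, 2, 4, 11, 7, 5, 10, 3, 9, 13, 6, 8, 12); the graph is connected.

Yes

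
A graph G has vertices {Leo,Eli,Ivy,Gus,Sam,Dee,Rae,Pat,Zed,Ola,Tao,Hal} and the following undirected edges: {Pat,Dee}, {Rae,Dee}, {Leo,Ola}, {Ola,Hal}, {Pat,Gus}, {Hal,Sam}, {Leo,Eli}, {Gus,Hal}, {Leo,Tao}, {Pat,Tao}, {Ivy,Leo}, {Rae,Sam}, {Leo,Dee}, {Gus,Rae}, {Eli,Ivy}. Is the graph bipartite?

No

The cycle Ivy-Eli-Leo-Ivy has length 3, which is odd, so the graph is not bipartite.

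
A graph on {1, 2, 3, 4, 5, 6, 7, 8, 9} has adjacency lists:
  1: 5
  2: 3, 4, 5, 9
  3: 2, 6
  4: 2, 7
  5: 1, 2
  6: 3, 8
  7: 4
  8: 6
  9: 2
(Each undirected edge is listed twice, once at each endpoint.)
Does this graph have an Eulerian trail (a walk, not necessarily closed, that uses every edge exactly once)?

Degrees: 1:1, 2:4, 3:2, 4:2, 5:2, 6:2, 7:1, 8:1, 9:1
Odd-degree vertices: 1, 7, 8, 9 (4 total).
An Eulerian trail requires 0 or 2 odd-degree vertices; here there are 4.

No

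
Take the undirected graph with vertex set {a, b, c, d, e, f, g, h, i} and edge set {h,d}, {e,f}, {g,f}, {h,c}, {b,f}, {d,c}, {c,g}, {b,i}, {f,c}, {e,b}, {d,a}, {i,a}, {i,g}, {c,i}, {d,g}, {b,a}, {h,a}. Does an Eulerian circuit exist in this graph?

Degrees: a:4, b:4, c:5, d:4, e:2, f:4, g:4, h:3, i:4
Vertices with odd degree: c, h. An Eulerian circuit requires all degrees even.

No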